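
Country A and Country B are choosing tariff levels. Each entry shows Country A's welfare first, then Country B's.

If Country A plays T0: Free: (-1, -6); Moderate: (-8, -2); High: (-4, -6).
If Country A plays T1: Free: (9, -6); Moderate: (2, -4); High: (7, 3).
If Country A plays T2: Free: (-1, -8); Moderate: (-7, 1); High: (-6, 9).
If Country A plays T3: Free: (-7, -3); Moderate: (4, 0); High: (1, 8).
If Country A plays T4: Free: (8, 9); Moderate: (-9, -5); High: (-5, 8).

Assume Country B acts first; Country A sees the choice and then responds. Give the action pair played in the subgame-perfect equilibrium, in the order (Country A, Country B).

(T1, High)

Country A best-responds to each possible Country B move:
- Free → Country A plays T1 (best of -1, 9, -1, -7, 8); Country B gets -6.
- Moderate → Country A plays T3 (best of -8, 2, -7, 4, -9); Country B gets 0.
- High → Country A plays T1 (best of -4, 7, -6, 1, -5); Country B gets 3.
Country B's induced payoffs are -6, 0, 3, so Country B commits to High. Subgame-perfect outcome: (T1, High) with payoffs (7, 3).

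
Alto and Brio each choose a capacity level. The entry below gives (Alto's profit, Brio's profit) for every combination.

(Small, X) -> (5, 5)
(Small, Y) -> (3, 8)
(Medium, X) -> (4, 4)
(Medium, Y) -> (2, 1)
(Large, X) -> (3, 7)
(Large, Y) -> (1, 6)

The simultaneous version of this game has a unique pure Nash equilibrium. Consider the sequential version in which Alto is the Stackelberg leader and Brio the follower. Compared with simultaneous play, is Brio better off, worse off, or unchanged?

Brio best-responds to each possible Alto move:
- Small: BR = Y, leader payoff 3.
- Medium: BR = X, leader payoff 4.
- Large: BR = X, leader payoff 3.
Maximizing over 3, 4, 3, Alto chooses Medium. Subgame-perfect outcome: (Medium, X) with payoffs (4, 4).
For the simultaneous game, intersect best replies.
Alto's best replies: X→Small; Y→Small.
Brio's best replies: Small→Y; Medium→X; Large→X.
Only (Small, Y) has each player best-responding; Nash payoffs (3, 8).
Brio earns 4 sequentially versus 8 at the Nash outcome: worse off.

worse off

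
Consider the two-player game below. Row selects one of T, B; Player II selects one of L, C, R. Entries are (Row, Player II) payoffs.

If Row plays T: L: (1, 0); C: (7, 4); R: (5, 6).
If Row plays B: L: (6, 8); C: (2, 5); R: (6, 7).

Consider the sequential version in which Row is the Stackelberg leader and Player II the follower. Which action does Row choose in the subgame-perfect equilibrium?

B

Work backward from Player II's decision.
- T: BR = R, leader payoff 5.
- B: BR = L, leader payoff 6.
Maximizing over 5, 6, Row chooses B. Subgame-perfect outcome: (B, L) with payoffs (6, 8).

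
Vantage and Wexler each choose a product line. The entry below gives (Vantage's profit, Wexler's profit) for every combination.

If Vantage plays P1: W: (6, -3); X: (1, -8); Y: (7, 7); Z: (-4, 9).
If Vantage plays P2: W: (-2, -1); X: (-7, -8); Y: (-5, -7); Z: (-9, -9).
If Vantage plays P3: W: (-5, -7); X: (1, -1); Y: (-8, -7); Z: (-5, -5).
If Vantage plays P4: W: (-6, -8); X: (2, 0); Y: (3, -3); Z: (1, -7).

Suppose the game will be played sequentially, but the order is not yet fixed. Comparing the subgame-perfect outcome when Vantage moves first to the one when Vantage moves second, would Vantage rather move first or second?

second

If Vantage leads: Wexler's best replies are P1→Z, P2→W, P3→X, P4→X; Vantage's induced payoffs -4, -2, 1, 2; outcome (P4, X), payoffs (2, 0).
If Wexler leads: Vantage's best replies are W→P1, X→P4, Y→P1, Z→P4; Wexler's induced payoffs -3, 0, 7, -7; outcome (P1, Y), payoffs (7, 7).
Vantage gets 2 moving first and 7 moving second, so Vantage prefers to move second.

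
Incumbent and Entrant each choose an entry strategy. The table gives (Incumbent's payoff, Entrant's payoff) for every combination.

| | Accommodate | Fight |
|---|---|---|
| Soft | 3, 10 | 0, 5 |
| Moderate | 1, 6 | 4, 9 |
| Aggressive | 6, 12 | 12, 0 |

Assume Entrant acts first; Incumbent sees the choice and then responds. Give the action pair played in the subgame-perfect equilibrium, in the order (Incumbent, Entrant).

Incumbent best-responds to each possible Entrant move:
- Accommodate → Incumbent plays Aggressive (best of 3, 1, 6); Entrant gets 12.
- Fight → Incumbent plays Aggressive (best of 0, 4, 12); Entrant gets 0.
Maximizing over 12, 0, Entrant chooses Accommodate. Subgame-perfect outcome: (Aggressive, Accommodate) with payoffs (6, 12).

(Aggressive, Accommodate)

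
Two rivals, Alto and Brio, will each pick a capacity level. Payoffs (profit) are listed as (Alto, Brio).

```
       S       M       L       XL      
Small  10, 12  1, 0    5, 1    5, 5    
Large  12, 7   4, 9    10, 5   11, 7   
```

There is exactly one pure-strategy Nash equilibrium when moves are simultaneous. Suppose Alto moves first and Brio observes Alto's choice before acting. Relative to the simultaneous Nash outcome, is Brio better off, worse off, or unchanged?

better off

Backward induction with Alto moving first.
- Small: Brio compares 12, 0, 1, 5 and picks S; Alto would get 10.
- Large: Brio compares 7, 9, 5, 7 and picks M; Alto would get 4.
Maximizing over 10, 4, Alto chooses Small. Subgame-perfect outcome: (Small, S) with payoffs (10, 12).
For the simultaneous game, intersect best replies.
Alto's best replies: S→Large; M→Large; L→Large; XL→Large.
Brio's best replies: Small→S; Large→M.
The unique mutual best reply is (Large, M), giving (4, 9).
Brio earns 12 sequentially versus 9 at the Nash outcome: better off.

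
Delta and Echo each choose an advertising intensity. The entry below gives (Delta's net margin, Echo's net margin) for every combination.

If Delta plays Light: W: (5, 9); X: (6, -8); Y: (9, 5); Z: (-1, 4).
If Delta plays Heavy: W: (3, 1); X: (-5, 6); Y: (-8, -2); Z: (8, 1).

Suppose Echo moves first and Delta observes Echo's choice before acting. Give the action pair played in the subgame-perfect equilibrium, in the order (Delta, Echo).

(Light, W)

Work backward from Delta's decision.
- W: Delta compares 5, 3 and picks Light; Echo would get 9.
- X: Delta compares 6, -5 and picks Light; Echo would get -8.
- Y: Delta compares 9, -8 and picks Light; Echo would get 5.
- Z: Delta compares -1, 8 and picks Heavy; Echo would get 1.
Among 9, -8, 5, 1, the best is 9 at W. Subgame-perfect outcome: (Light, W) with payoffs (5, 9).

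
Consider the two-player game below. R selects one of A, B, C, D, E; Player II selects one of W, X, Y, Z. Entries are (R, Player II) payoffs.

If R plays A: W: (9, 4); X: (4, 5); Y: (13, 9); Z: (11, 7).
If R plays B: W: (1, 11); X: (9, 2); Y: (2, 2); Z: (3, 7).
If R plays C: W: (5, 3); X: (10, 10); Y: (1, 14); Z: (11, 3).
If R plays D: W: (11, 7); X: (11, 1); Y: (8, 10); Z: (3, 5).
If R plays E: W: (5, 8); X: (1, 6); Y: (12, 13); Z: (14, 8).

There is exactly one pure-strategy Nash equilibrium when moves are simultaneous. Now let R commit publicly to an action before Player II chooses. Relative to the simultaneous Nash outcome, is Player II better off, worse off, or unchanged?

Work backward from Player II's decision.
- A: Player II compares 4, 5, 9, 7 and picks Y; R would get 13.
- B: Player II compares 11, 2, 2, 7 and picks W; R would get 1.
- C: Player II compares 3, 10, 14, 3 and picks Y; R would get 1.
- D: Player II compares 7, 1, 10, 5 and picks Y; R would get 8.
- E: Player II compares 8, 6, 13, 8 and picks Y; R would get 12.
R's induced payoffs are 13, 1, 1, 8, 12, so R commits to A. Subgame-perfect outcome: (A, Y) with payoffs (13, 9).
For the simultaneous game, intersect best replies.
R's best replies: W→D; X→D; Y→A; Z→E.
Player II's best replies: A→Y; B→W; C→Y; D→Y; E→Y.
The unique mutual best reply is (A, Y), giving (13, 9).
Player II earns 9 sequentially versus 9 at the Nash outcome: unchanged.

unchanged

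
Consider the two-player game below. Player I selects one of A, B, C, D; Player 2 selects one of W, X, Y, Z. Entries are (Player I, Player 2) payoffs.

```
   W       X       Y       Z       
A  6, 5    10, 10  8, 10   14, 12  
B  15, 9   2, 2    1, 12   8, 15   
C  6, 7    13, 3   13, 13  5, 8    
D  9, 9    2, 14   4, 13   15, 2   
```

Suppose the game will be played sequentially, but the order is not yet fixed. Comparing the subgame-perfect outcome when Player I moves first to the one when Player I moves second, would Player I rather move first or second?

If Player I leads: Player 2's best replies are A→Z, B→Z, C→Y, D→X; Player I's induced payoffs 14, 8, 13, 2; outcome (A, Z), payoffs (14, 12).
If Player 2 leads: Player I's best replies are W→B, X→C, Y→C, Z→D; Player 2's induced payoffs 9, 3, 13, 2; outcome (C, Y), payoffs (13, 13).
Player I gets 14 moving first and 13 moving second, so Player I prefers to move first.

first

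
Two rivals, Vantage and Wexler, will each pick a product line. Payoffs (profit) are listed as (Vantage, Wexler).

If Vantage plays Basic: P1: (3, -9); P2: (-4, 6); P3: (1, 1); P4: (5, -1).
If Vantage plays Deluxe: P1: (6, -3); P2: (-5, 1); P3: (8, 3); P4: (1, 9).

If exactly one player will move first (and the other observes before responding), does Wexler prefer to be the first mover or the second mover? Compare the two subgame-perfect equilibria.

second

If Vantage leads: Wexler's best replies are Basic→P2, Deluxe→P4; Vantage's induced payoffs -4, 1; outcome (Deluxe, P4), payoffs (1, 9).
If Wexler leads: Vantage's best replies are P1→Deluxe, P2→Basic, P3→Deluxe, P4→Basic; Wexler's induced payoffs -3, 6, 3, -1; outcome (Basic, P2), payoffs (-4, 6).
Wexler gets 6 moving first and 9 moving second, so Wexler prefers to move second.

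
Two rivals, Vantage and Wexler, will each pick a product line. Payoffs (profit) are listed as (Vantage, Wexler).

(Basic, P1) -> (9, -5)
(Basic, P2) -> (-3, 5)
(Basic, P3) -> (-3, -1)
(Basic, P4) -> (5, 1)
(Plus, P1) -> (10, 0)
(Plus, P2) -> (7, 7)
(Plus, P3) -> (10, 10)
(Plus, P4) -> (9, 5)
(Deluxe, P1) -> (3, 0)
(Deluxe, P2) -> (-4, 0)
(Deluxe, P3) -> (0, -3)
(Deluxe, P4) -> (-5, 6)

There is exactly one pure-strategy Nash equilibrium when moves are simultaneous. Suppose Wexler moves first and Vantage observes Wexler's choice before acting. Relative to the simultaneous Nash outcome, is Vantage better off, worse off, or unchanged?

unchanged

Backward induction with Wexler moving first.
- P1: BR = Plus, leader payoff 0.
- P2: BR = Plus, leader payoff 7.
- P3: BR = Plus, leader payoff 10.
- P4: BR = Plus, leader payoff 5.
Maximizing over 0, 7, 10, 5, Wexler chooses P3. Subgame-perfect outcome: (Plus, P3) with payoffs (10, 10).
Under simultaneous play:
Vantage's best replies: P1→Plus; P2→Plus; P3→Plus; P4→Plus.
Wexler's best replies: Basic→P2; Plus→P3; Deluxe→P4.
The unique mutual best reply is (Plus, P3), giving (10, 10).
Vantage earns 10 sequentially versus 10 at the Nash outcome: unchanged.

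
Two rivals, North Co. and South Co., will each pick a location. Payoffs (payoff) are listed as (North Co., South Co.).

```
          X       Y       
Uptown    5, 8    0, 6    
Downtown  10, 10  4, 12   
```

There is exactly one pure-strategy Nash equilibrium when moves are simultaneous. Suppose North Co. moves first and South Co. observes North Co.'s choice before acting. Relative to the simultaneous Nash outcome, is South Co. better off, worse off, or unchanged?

worse off

Backward induction with North Co. moving first.
- Uptown: South Co. compares 8, 6 and picks X; North Co. would get 5.
- Downtown: South Co. compares 10, 12 and picks Y; North Co. would get 4.
Among 5, 4, the best is 5 at Uptown. Subgame-perfect outcome: (Uptown, X) with payoffs (5, 8).
Under simultaneous play:
North Co.'s best replies: X→Downtown; Y→Downtown.
South Co.'s best replies: Uptown→X; Downtown→Y.
The unique mutual best reply is (Downtown, Y), giving (4, 12).
South Co. earns 8 sequentially versus 12 at the Nash outcome: worse off.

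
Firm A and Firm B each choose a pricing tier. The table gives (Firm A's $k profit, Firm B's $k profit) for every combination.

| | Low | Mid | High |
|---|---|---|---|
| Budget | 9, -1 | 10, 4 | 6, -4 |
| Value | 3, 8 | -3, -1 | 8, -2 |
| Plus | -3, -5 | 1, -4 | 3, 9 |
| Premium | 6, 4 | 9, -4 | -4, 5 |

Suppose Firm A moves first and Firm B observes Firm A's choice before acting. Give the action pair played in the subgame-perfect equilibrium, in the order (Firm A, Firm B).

(Budget, Mid)

Solve by backward induction (Firm A leads).
- Budget → Firm B plays Mid (best of -1, 4, -4); Firm A gets 10.
- Value → Firm B plays Low (best of 8, -1, -2); Firm A gets 3.
- Plus → Firm B plays High (best of -5, -4, 9); Firm A gets 3.
- Premium → Firm B plays High (best of 4, -4, 5); Firm A gets -4.
Firm A's induced payoffs are 10, 3, 3, -4, so Firm A commits to Budget. Subgame-perfect outcome: (Budget, Mid) with payoffs (10, 4).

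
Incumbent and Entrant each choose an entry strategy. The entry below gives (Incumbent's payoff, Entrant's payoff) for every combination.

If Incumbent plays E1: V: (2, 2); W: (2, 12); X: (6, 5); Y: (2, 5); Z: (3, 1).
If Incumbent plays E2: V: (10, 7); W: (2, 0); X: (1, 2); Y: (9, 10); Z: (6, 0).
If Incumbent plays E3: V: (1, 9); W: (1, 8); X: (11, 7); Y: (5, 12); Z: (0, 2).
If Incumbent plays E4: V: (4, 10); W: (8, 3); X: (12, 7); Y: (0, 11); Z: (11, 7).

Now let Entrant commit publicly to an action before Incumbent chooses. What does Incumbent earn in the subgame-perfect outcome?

Backward induction with Entrant moving first.
- V: BR = E2, leader payoff 7.
- W: BR = E4, leader payoff 3.
- X: BR = E4, leader payoff 7.
- Y: BR = E2, leader payoff 10.
- Z: BR = E4, leader payoff 7.
Maximizing over 7, 3, 7, 10, 7, Entrant chooses Y. Subgame-perfect outcome: (E2, Y) with payoffs (9, 10).

9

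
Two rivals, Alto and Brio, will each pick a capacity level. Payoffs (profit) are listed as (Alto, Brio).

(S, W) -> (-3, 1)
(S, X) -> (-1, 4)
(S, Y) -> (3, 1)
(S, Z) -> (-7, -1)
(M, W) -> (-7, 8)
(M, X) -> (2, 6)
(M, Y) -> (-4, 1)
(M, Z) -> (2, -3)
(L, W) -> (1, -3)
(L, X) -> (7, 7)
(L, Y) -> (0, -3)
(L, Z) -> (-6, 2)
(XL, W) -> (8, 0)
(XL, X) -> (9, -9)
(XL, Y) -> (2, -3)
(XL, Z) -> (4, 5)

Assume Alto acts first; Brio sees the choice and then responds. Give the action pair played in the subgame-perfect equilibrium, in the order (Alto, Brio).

Work backward from Brio's decision.
- S: BR = X, leader payoff -1.
- M: BR = W, leader payoff -7.
- L: BR = X, leader payoff 7.
- XL: BR = Z, leader payoff 4.
Among -1, -7, 7, 4, the best is 7 at L. Subgame-perfect outcome: (L, X) with payoffs (7, 7).

(L, X)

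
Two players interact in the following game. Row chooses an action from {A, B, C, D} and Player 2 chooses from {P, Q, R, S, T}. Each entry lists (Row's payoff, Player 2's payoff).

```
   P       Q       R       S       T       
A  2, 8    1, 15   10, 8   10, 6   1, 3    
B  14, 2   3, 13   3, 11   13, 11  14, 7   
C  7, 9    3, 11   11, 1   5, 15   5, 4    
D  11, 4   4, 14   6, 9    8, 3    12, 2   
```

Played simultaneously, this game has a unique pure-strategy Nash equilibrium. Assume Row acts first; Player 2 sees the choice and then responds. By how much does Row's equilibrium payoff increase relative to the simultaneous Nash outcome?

Solve by backward induction (Row leads).
- A: Player 2 compares 8, 15, 8, 6, 3 and picks Q; Row would get 1.
- B: Player 2 compares 2, 13, 11, 11, 7 and picks Q; Row would get 3.
- C: Player 2 compares 9, 11, 1, 15, 4 and picks S; Row would get 5.
- D: Player 2 compares 4, 14, 9, 3, 2 and picks Q; Row would get 4.
Among 1, 3, 5, 4, the best is 5 at C. Subgame-perfect outcome: (C, S) with payoffs (5, 15).
Now find the simultaneous Nash equilibrium.
Row's best replies: P→B; Q→D; R→C; S→B; T→B.
Player 2's best replies: A→Q; B→Q; C→S; D→Q.
The unique mutual best reply is (D, Q), giving (4, 14).
Row's commitment gain: 5 − 4 = 1.

1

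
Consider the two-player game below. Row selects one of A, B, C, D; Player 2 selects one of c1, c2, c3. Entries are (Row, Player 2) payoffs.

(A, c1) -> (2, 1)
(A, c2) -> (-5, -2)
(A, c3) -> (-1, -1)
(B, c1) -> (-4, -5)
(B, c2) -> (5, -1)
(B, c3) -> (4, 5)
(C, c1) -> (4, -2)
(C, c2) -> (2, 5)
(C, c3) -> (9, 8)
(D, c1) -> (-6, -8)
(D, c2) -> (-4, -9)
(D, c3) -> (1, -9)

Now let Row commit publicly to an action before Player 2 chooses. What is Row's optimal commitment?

Backward induction with Row moving first.
- A: Player 2 compares 1, -2, -1 and picks c1; Row would get 2.
- B: Player 2 compares -5, -1, 5 and picks c3; Row would get 4.
- C: Player 2 compares -2, 5, 8 and picks c3; Row would get 9.
- D: Player 2 compares -8, -9, -9 and picks c1; Row would get -6.
Among 2, 4, 9, -6, the best is 9 at C. Subgame-perfect outcome: (C, c3) with payoffs (9, 8).

C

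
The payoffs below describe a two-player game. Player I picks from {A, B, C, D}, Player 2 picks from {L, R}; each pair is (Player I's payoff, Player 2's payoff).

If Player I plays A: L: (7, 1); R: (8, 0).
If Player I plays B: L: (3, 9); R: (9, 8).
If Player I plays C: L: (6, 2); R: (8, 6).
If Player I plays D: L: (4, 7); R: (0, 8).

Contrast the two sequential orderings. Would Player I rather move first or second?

second

If Player I leads: Player 2's best replies are A→L, B→L, C→R, D→R; Player I's induced payoffs 7, 3, 8, 0; outcome (C, R), payoffs (8, 6).
If Player 2 leads: Player I's best replies are L→A, R→B; Player 2's induced payoffs 1, 8; outcome (B, R), payoffs (9, 8).
Player I gets 8 moving first and 9 moving second, so Player I prefers to move second.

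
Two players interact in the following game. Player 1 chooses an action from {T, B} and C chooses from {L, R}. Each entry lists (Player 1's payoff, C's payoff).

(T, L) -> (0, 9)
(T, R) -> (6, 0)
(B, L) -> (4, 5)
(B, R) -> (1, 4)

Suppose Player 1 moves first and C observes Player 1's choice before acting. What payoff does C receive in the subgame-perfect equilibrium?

5

C best-responds to each possible Player 1 move:
- T: C compares 9, 0 and picks L; Player 1 would get 0.
- B: C compares 5, 4 and picks L; Player 1 would get 4.
Maximizing over 0, 4, Player 1 chooses B. Subgame-perfect outcome: (B, L) with payoffs (4, 5).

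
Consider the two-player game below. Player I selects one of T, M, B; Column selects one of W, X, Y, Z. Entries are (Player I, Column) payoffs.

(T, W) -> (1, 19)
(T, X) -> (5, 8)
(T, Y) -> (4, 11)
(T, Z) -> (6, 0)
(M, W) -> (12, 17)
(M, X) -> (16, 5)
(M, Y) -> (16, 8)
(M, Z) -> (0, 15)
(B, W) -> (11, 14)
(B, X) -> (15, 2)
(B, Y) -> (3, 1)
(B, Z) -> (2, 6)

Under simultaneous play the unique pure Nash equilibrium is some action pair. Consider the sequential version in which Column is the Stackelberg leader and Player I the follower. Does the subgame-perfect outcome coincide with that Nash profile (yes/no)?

Player I best-responds to each possible Column move:
- W: Player I compares 1, 12, 11 and picks M; Column would get 17.
- X: Player I compares 5, 16, 15 and picks M; Column would get 5.
- Y: Player I compares 4, 16, 3 and picks M; Column would get 8.
- Z: Player I compares 6, 0, 2 and picks T; Column would get 0.
Column's induced payoffs are 17, 5, 8, 0, so Column commits to W. Subgame-perfect outcome: (M, W) with payoffs (12, 17).
Now find the simultaneous Nash equilibrium.
Player I's best replies: W→M; X→M; Y→M; Z→T.
Column's best replies: T→W; M→W; B→W.
Only (M, W) has each player best-responding; Nash payoffs (12, 17).
Sequential outcome (M, W) coincides with the Nash profile (M, W).

yes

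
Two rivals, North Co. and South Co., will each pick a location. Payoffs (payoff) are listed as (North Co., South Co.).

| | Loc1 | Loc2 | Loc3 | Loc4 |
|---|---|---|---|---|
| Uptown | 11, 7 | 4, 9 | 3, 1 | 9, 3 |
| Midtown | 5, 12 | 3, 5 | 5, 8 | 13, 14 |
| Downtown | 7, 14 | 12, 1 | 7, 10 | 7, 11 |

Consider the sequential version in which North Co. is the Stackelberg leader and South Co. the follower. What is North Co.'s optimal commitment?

South Co. best-responds to each possible North Co. move:
- Uptown → South Co. plays Loc2 (best of 7, 9, 1, 3); North Co. gets 4.
- Midtown → South Co. plays Loc4 (best of 12, 5, 8, 14); North Co. gets 13.
- Downtown → South Co. plays Loc1 (best of 14, 1, 10, 11); North Co. gets 7.
Among 4, 13, 7, the best is 13 at Midtown. Subgame-perfect outcome: (Midtown, Loc4) with payoffs (13, 14).

Midtown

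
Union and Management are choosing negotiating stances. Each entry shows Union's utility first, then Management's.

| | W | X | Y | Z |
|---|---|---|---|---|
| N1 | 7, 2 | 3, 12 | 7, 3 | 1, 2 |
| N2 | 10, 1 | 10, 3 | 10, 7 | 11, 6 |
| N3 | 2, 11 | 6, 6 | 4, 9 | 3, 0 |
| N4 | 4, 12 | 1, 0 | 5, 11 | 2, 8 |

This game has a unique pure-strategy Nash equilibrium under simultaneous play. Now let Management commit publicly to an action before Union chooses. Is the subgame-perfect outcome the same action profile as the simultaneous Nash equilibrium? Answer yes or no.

Solve by backward induction (Management leads).
- W: Union compares 7, 10, 2, 4 and picks N2; Management would get 1.
- X: Union compares 3, 10, 6, 1 and picks N2; Management would get 3.
- Y: Union compares 7, 10, 4, 5 and picks N2; Management would get 7.
- Z: Union compares 1, 11, 3, 2 and picks N2; Management would get 6.
Maximizing over 1, 3, 7, 6, Management chooses Y. Subgame-perfect outcome: (N2, Y) with payoffs (10, 7).
Now find the simultaneous Nash equilibrium.
Union's best replies: W→N2; X→N2; Y→N2; Z→N2.
Management's best replies: N1→X; N2→Y; N3→W; N4→W.
Only (N2, Y) has each player best-responding; Nash payoffs (10, 7).
Sequential outcome (N2, Y) coincides with the Nash profile (N2, Y).

yes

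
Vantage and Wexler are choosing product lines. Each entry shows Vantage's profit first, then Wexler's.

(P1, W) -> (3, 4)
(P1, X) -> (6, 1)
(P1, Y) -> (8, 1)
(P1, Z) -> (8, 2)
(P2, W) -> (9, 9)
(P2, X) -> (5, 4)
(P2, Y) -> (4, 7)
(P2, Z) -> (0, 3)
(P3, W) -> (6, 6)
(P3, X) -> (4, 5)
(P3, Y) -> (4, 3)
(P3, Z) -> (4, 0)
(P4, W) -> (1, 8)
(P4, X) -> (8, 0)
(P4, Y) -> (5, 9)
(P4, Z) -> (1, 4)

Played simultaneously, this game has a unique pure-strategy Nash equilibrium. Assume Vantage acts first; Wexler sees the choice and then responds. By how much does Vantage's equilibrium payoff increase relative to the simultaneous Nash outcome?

Work backward from Wexler's decision.
- P1 → Wexler plays W (best of 4, 1, 1, 2); Vantage gets 3.
- P2 → Wexler plays W (best of 9, 4, 7, 3); Vantage gets 9.
- P3 → Wexler plays W (best of 6, 5, 3, 0); Vantage gets 6.
- P4 → Wexler plays Y (best of 8, 0, 9, 4); Vantage gets 5.
Vantage's induced payoffs are 3, 9, 6, 5, so Vantage commits to P2. Subgame-perfect outcome: (P2, W) with payoffs (9, 9).
Now find the simultaneous Nash equilibrium.
Vantage's best replies: W→P2; X→P4; Y→P1; Z→P1.
Wexler's best replies: P1→W; P2→W; P3→W; P4→Y.
Only (P2, W) has each player best-responding; Nash payoffs (9, 9).
Vantage's commitment gain: 9 − 9 = 0.

0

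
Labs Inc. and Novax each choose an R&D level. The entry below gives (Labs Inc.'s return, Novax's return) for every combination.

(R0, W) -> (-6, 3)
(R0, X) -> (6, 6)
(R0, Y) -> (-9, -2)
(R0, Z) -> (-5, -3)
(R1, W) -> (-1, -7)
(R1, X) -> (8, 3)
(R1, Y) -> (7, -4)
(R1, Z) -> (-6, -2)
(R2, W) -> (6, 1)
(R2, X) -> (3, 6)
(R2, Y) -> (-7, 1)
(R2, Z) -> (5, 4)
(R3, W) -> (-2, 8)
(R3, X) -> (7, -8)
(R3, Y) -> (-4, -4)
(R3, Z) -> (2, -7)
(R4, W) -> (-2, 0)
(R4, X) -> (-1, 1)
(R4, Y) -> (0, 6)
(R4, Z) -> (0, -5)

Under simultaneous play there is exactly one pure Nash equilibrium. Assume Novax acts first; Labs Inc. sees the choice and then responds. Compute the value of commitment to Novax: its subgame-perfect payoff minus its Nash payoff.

Work backward from Labs Inc.'s decision.
- W: BR = R2, leader payoff 1.
- X: BR = R1, leader payoff 3.
- Y: BR = R1, leader payoff -4.
- Z: BR = R2, leader payoff 4.
Maximizing over 1, 3, -4, 4, Novax chooses Z. Subgame-perfect outcome: (R2, Z) with payoffs (5, 4).
Now find the simultaneous Nash equilibrium.
Labs Inc.'s best replies: W→R2; X→R1; Y→R1; Z→R2.
Novax's best replies: R0→X; R1→X; R2→X; R3→W; R4→Y.
The unique mutual best reply is (R1, X), giving (8, 3).
Novax's commitment gain: 4 − 3 = 1.

1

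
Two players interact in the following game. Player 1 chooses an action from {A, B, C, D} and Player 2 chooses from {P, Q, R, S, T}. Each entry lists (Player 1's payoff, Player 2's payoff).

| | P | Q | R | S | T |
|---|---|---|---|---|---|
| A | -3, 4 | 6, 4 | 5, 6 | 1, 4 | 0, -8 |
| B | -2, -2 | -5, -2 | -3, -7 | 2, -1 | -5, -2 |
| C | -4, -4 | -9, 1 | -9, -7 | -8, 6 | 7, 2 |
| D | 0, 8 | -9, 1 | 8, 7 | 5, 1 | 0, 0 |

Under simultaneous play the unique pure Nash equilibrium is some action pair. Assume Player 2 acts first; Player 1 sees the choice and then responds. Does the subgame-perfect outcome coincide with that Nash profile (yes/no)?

Player 1 best-responds to each possible Player 2 move:
- P: BR = D, leader payoff 8.
- Q: BR = A, leader payoff 4.
- R: BR = D, leader payoff 7.
- S: BR = D, leader payoff 1.
- T: BR = C, leader payoff 2.
Among 8, 4, 7, 1, 2, the best is 8 at P. Subgame-perfect outcome: (D, P) with payoffs (0, 8).
Now find the simultaneous Nash equilibrium.
Player 1's best replies: P→D; Q→A; R→D; S→D; T→C.
Player 2's best replies: A→R; B→S; C→S; D→P.
Only (D, P) has each player best-responding; Nash payoffs (0, 8).
Sequential outcome (D, P) coincides with the Nash profile (D, P).

yes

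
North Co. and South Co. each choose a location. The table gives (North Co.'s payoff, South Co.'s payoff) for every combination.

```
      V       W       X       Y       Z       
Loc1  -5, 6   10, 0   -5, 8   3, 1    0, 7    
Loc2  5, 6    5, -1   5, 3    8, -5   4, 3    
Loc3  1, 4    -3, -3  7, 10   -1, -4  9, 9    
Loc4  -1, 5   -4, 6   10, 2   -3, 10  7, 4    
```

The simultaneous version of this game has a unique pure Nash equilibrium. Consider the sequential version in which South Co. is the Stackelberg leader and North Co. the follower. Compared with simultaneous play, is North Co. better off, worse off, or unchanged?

Backward induction with South Co. moving first.
- V: BR = Loc2, leader payoff 6.
- W: BR = Loc1, leader payoff 0.
- X: BR = Loc4, leader payoff 2.
- Y: BR = Loc2, leader payoff -5.
- Z: BR = Loc3, leader payoff 9.
Maximizing over 6, 0, 2, -5, 9, South Co. chooses Z. Subgame-perfect outcome: (Loc3, Z) with payoffs (9, 9).
For the simultaneous game, intersect best replies.
North Co.'s best replies: V→Loc2; W→Loc1; X→Loc4; Y→Loc2; Z→Loc3.
South Co.'s best replies: Loc1→X; Loc2→V; Loc3→X; Loc4→Y.
The unique mutual best reply is (Loc2, V), giving (5, 6).
North Co. earns 9 sequentially versus 5 at the Nash outcome: better off.

better off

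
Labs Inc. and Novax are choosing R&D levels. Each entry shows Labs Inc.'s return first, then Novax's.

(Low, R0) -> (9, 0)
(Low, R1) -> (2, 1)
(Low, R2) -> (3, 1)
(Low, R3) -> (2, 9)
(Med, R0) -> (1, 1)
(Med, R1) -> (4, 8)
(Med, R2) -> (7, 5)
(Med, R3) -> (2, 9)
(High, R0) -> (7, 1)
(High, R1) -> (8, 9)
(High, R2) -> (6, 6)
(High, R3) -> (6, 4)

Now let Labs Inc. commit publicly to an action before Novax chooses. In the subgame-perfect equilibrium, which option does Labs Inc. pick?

High

Backward induction with Labs Inc. moving first.
- Low: BR = R3, leader payoff 2.
- Med: BR = R3, leader payoff 2.
- High: BR = R1, leader payoff 8.
Labs Inc.'s induced payoffs are 2, 2, 8, so Labs Inc. commits to High. Subgame-perfect outcome: (High, R1) with payoffs (8, 9).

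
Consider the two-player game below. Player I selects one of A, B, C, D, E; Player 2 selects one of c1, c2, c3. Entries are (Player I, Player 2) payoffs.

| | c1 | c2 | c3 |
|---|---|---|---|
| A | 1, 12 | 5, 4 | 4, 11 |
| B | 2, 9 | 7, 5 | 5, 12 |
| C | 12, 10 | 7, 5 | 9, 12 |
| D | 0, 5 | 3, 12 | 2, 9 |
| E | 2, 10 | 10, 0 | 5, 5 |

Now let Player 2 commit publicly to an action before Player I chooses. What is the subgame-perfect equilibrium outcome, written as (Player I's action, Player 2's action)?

Player I best-responds to each possible Player 2 move:
- c1 → Player I plays C (best of 1, 2, 12, 0, 2); Player 2 gets 10.
- c2 → Player I plays E (best of 5, 7, 7, 3, 10); Player 2 gets 0.
- c3 → Player I plays C (best of 4, 5, 9, 2, 5); Player 2 gets 12.
Maximizing over 10, 0, 12, Player 2 chooses c3. Subgame-perfect outcome: (C, c3) with payoffs (9, 12).

(C, c3)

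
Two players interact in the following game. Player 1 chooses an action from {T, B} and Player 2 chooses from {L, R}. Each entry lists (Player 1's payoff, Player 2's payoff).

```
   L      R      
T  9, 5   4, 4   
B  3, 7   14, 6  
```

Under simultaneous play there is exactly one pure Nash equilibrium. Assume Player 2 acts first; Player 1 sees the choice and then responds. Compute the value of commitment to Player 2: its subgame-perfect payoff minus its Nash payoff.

1

Backward induction with Player 2 moving first.
- L: Player 1 compares 9, 3 and picks T; Player 2 would get 5.
- R: Player 1 compares 4, 14 and picks B; Player 2 would get 6.
Among 5, 6, the best is 6 at R. Subgame-perfect outcome: (B, R) with payoffs (14, 6).
For the simultaneous game, intersect best replies.
Player 1's best replies: L→T; R→B.
Player 2's best replies: T→L; B→L.
Only (T, L) has each player best-responding; Nash payoffs (9, 5).
Player 2's commitment gain: 6 − 5 = 1.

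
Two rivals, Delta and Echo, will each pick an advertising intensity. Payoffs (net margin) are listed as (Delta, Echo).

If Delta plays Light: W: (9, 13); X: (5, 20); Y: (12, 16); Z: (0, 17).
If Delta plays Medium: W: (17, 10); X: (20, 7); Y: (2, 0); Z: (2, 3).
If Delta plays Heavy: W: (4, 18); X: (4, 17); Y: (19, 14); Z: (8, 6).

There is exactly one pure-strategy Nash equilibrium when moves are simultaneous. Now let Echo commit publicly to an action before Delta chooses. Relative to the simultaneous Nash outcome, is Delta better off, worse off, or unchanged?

better off

Backward induction with Echo moving first.
- W: BR = Medium, leader payoff 10.
- X: BR = Medium, leader payoff 7.
- Y: BR = Heavy, leader payoff 14.
- Z: BR = Heavy, leader payoff 6.
Echo's induced payoffs are 10, 7, 14, 6, so Echo commits to Y. Subgame-perfect outcome: (Heavy, Y) with payoffs (19, 14).
Under simultaneous play:
Delta's best replies: W→Medium; X→Medium; Y→Heavy; Z→Heavy.
Echo's best replies: Light→X; Medium→W; Heavy→W.
The unique mutual best reply is (Medium, W), giving (17, 10).
Delta earns 19 sequentially versus 17 at the Nash outcome: better off.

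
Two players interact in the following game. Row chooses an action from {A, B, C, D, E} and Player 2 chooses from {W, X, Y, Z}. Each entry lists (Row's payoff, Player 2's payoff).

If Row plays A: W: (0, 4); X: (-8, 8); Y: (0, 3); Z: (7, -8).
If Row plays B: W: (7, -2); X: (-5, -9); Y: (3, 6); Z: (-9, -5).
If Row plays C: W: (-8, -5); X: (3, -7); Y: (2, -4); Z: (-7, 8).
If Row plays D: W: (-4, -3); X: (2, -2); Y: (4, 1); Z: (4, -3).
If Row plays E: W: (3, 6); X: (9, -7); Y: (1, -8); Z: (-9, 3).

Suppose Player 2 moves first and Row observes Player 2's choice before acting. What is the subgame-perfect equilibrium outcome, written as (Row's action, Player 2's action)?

(D, Y)

Work backward from Row's decision.
- W → Row plays B (best of 0, 7, -8, -4, 3); Player 2 gets -2.
- X → Row plays E (best of -8, -5, 3, 2, 9); Player 2 gets -7.
- Y → Row plays D (best of 0, 3, 2, 4, 1); Player 2 gets 1.
- Z → Row plays A (best of 7, -9, -7, 4, -9); Player 2 gets -8.
Player 2's induced payoffs are -2, -7, 1, -8, so Player 2 commits to Y. Subgame-perfect outcome: (D, Y) with payoffs (4, 1).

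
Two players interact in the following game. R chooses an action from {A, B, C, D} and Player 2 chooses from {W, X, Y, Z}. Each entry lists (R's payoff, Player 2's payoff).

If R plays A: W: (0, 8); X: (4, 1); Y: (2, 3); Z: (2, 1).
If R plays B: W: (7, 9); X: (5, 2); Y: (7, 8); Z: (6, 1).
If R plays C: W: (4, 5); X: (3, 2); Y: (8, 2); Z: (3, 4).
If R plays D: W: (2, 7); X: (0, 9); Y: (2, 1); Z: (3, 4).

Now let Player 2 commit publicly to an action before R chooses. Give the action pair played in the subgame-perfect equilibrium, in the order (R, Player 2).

(B, W)

Work backward from R's decision.
- W: R compares 0, 7, 4, 2 and picks B; Player 2 would get 9.
- X: R compares 4, 5, 3, 0 and picks B; Player 2 would get 2.
- Y: R compares 2, 7, 8, 2 and picks C; Player 2 would get 2.
- Z: R compares 2, 6, 3, 3 and picks B; Player 2 would get 1.
Among 9, 2, 2, 1, the best is 9 at W. Subgame-perfect outcome: (B, W) with payoffs (7, 9).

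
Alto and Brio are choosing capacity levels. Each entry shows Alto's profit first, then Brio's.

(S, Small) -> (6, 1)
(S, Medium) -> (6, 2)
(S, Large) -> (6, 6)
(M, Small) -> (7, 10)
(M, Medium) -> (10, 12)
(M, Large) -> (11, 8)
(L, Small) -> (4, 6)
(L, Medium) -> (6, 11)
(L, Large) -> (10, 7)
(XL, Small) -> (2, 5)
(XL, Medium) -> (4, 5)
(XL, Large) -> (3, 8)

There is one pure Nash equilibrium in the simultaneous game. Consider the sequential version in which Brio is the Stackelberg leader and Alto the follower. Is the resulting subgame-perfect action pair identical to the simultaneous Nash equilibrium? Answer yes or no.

yes

Backward induction with Brio moving first.
- Small: BR = M, leader payoff 10.
- Medium: BR = M, leader payoff 12.
- Large: BR = M, leader payoff 8.
Brio's induced payoffs are 10, 12, 8, so Brio commits to Medium. Subgame-perfect outcome: (M, Medium) with payoffs (10, 12).
For the simultaneous game, intersect best replies.
Alto's best replies: Small→M; Medium→M; Large→M.
Brio's best replies: S→Large; M→Medium; L→Medium; XL→Large.
Only (M, Medium) has each player best-responding; Nash payoffs (10, 12).
Sequential outcome (M, Medium) coincides with the Nash profile (M, Medium).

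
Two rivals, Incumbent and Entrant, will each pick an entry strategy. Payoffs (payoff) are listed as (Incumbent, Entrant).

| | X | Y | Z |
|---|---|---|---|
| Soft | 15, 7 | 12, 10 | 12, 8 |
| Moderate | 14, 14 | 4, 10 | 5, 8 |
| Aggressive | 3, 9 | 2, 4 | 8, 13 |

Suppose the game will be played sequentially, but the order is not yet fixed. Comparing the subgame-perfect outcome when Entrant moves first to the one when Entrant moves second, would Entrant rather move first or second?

If Incumbent leads: Entrant's best replies are Soft→Y, Moderate→X, Aggressive→Z; Incumbent's induced payoffs 12, 14, 8; outcome (Moderate, X), payoffs (14, 14).
If Entrant leads: Incumbent's best replies are X→Soft, Y→Soft, Z→Soft; Entrant's induced payoffs 7, 10, 8; outcome (Soft, Y), payoffs (12, 10).
Entrant gets 10 moving first and 14 moving second, so Entrant prefers to move second.

second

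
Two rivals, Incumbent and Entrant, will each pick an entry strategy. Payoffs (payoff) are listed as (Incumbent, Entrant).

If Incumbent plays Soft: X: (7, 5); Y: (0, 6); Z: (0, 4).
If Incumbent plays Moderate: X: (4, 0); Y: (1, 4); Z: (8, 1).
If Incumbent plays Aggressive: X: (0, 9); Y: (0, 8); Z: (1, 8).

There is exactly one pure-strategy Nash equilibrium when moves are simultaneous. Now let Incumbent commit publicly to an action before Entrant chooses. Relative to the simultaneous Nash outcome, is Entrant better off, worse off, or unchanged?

unchanged

Work backward from Entrant's decision.
- Soft → Entrant plays Y (best of 5, 6, 4); Incumbent gets 0.
- Moderate → Entrant plays Y (best of 0, 4, 1); Incumbent gets 1.
- Aggressive → Entrant plays X (best of 9, 8, 8); Incumbent gets 0.
Incumbent's induced payoffs are 0, 1, 0, so Incumbent commits to Moderate. Subgame-perfect outcome: (Moderate, Y) with payoffs (1, 4).
Under simultaneous play:
Incumbent's best replies: X→Soft; Y→Moderate; Z→Moderate.
Entrant's best replies: Soft→Y; Moderate→Y; Aggressive→X.
Only (Moderate, Y) has each player best-responding; Nash payoffs (1, 4).
Entrant earns 4 sequentially versus 4 at the Nash outcome: unchanged.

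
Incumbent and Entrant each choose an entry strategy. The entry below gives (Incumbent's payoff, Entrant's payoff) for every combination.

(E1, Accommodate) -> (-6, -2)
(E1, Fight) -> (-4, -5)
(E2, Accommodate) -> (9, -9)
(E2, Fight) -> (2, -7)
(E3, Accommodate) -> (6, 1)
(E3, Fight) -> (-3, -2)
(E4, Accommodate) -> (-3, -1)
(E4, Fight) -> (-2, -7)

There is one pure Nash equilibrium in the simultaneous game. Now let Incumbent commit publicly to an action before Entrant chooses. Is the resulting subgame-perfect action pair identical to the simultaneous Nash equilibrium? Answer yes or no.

Entrant best-responds to each possible Incumbent move:
- E1: BR = Accommodate, leader payoff -6.
- E2: BR = Fight, leader payoff 2.
- E3: BR = Accommodate, leader payoff 6.
- E4: BR = Accommodate, leader payoff -3.
Maximizing over -6, 2, 6, -3, Incumbent chooses E3. Subgame-perfect outcome: (E3, Accommodate) with payoffs (6, 1).
Now find the simultaneous Nash equilibrium.
Incumbent's best replies: Accommodate→E2; Fight→E2.
Entrant's best replies: E1→Accommodate; E2→Fight; E3→Accommodate; E4→Accommodate.
The unique mutual best reply is (E2, Fight), giving (2, -7).
Sequential outcome (E3, Accommodate) differs from the Nash profile (E2, Fight).

no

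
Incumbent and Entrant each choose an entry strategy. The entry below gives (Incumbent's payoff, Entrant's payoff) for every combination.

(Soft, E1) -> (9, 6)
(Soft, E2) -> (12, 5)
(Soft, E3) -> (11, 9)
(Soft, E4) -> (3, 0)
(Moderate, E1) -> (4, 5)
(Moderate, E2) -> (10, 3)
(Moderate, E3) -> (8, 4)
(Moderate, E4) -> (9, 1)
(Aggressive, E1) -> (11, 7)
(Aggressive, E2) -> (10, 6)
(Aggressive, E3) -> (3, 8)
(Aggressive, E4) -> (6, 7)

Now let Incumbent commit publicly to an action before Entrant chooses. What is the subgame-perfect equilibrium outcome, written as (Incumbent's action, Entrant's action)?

Entrant best-responds to each possible Incumbent move:
- Soft: Entrant compares 6, 5, 9, 0 and picks E3; Incumbent would get 11.
- Moderate: Entrant compares 5, 3, 4, 1 and picks E1; Incumbent would get 4.
- Aggressive: Entrant compares 7, 6, 8, 7 and picks E3; Incumbent would get 3.
Among 11, 4, 3, the best is 11 at Soft. Subgame-perfect outcome: (Soft, E3) with payoffs (11, 9).

(Soft, E3)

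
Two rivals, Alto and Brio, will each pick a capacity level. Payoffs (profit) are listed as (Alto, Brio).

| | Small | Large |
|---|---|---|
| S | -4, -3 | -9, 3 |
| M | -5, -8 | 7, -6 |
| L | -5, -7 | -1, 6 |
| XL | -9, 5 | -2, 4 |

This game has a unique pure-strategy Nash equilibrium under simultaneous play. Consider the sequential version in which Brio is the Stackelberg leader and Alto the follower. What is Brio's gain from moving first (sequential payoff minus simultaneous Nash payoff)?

3

Alto best-responds to each possible Brio move:
- Small: Alto compares -4, -5, -5, -9 and picks S; Brio would get -3.
- Large: Alto compares -9, 7, -1, -2 and picks M; Brio would get -6.
Brio's induced payoffs are -3, -6, so Brio commits to Small. Subgame-perfect outcome: (S, Small) with payoffs (-4, -3).
Under simultaneous play:
Alto's best replies: Small→S; Large→M.
Brio's best replies: S→Large; M→Large; L→Large; XL→Small.
The unique mutual best reply is (M, Large), giving (7, -6).
Brio's commitment gain: -3 − -6 = 3.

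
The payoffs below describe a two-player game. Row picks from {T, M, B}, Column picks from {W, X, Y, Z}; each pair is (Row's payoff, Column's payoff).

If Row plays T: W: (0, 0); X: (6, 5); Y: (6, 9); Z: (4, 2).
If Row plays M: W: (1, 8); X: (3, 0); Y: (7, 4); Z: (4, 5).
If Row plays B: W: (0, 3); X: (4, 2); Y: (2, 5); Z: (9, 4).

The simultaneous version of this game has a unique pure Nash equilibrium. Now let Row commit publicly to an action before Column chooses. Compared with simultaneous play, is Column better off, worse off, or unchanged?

better off

Backward induction with Row moving first.
- T → Column plays Y (best of 0, 5, 9, 2); Row gets 6.
- M → Column plays W (best of 8, 0, 4, 5); Row gets 1.
- B → Column plays Y (best of 3, 2, 5, 4); Row gets 2.
Maximizing over 6, 1, 2, Row chooses T. Subgame-perfect outcome: (T, Y) with payoffs (6, 9).
Now find the simultaneous Nash equilibrium.
Row's best replies: W→M; X→T; Y→M; Z→B.
Column's best replies: T→Y; M→W; B→Y.
Only (M, W) has each player best-responding; Nash payoffs (1, 8).
Column earns 9 sequentially versus 8 at the Nash outcome: better off.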